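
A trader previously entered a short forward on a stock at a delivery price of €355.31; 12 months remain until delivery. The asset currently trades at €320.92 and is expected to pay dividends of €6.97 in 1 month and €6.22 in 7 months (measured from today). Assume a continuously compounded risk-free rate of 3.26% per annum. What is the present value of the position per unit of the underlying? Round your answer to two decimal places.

PV(remaining dividends) I = 6.97·e^(−0.0326·1/12) + 6.22·e^(−0.0326·7/12) = 13.0539
Current forward F = (S − I)·e^(rT) = (320.92 − 13.0539)·e^(0.0326·12/12) = 307.8661 × 1.033137 = 318.0679
Value (long) = (F − K)·e^(−rT) = (318.0679 − 355.31) × 0.967926 = -36.0476
Short position value = −(long value) = €36.05

€36.05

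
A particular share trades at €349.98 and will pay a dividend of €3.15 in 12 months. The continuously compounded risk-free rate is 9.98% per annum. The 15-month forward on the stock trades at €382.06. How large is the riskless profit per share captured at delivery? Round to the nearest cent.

PV(dividends) I = 3.15·e^(−0.0998·12/12) = 2.8508
Fair forward F* = (S − I)·e^(rT) = (349.98 − 2.8508)·e^0.124750 = 347.1292 × 1.132865 = 393.2505
Market €382.06 < fair 393.2505: forward underpriced → reverse cash-and-carry (short the stock, invest proceeds at r, pay the dividends, go long the forward).
Profit at T = |F_mkt − F*| = |382.06 − 393.2505| = €11.19 per share

€11.19 per share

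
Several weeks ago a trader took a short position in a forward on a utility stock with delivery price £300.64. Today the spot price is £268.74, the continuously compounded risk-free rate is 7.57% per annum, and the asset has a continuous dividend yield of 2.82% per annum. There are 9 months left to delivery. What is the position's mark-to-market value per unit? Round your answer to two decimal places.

Current fair forward for the remaining 9 months: F = S·e^((r − q)·T), (r − q) = 0.0757 − 0.0282 = 0.0475
F = 268.74 · e^(0.0475 × 9/12) = 268.74 × 1.036267 = 278.4864
Value of long forward = (F − K)·e^(−rT) = (278.4864 − 300.64) · e^(−0.0757·9/12)
= -22.1536 × 0.944807 = -20.93
Short position value = −(long value) = £20.93

£20.93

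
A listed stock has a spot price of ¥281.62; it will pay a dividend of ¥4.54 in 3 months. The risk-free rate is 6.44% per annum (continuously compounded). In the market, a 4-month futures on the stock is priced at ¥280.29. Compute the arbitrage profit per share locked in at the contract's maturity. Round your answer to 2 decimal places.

¥2.88 per share

PV(dividends) I = 4.54·e^(−0.0644·3/12) = 4.4675
Fair futures F* = (S − I)·e^(rT) = (281.62 − 4.4675)·e^0.021467 = 277.1525 × 1.021699 = 283.1664
Market ¥280.29 < fair 283.1664: forward underpriced → reverse cash-and-carry (short the stock, invest proceeds at r, pay the dividends, go long the forward).
Profit at T = |F_mkt − F*| = |280.29 − 283.1664| = ¥2.88 per share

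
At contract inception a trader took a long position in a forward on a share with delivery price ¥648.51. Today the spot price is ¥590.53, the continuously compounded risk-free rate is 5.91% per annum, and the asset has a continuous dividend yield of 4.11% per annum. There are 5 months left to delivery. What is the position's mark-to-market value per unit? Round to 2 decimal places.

-¥52.23

Current fair forward for the remaining 5 months: F = S·e^((r − q)·T), (r − q) = 0.0591 − 0.0411 = 0.0180
F = 590.53 · e^(0.0180 × 5/12) = 590.53 × 1.007528 = 594.9755
Value of long forward = (F − K)·e^(−rT) = (594.9755 − 648.51) · e^(−0.0591·5/12)
= -53.5345 × 0.975676 = -52.23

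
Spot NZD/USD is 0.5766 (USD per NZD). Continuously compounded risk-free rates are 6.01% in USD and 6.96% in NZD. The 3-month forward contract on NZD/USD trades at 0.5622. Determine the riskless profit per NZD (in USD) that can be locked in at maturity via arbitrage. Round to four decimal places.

0.0130 per NZD (in USD)

Fair forward: F* = S·e^(carry·T), with carry = (r_USD − r_NZD) = 0.0601 − 0.0696 = -0.0095
F* = 0.5766 · e^(-0.0095 × 3/12) = 0.5766 · e^-0.002375 = 0.5766 × 0.997628 = 0.5752
Market 0.5622 < fair 0.5752: forward underpriced → reverse cash-and-carry (short spot, go long the forward).
At maturity, profit = |F_mkt − F*| = |0.5622 − 0.5752| = 0.0130 per NZD (in USD)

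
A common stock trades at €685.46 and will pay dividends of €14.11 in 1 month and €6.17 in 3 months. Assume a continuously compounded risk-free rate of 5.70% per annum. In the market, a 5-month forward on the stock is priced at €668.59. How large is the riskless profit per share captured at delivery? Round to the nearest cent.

PV(dividends) I = 14.11·e^(−0.0570·1/12) + 6.17·e^(−0.0570·3/12) = 20.1258
Fair forward F* = (S − I)·e^(rT) = (685.46 − 20.1258)·e^0.023750 = 665.3342 × 1.024034 = 681.3248
Market €668.59 < fair 681.3248: forward underpriced → reverse cash-and-carry (short the stock, invest proceeds at r, pay the dividends, go long the forward).
Profit at T = |F_mkt − F*| = |668.59 − 681.3248| = €12.73 per share

€12.73 per share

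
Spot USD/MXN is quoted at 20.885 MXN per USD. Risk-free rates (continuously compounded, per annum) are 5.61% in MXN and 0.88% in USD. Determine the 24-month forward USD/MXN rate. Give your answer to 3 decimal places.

F = S·e^((r_MXN − r_USD)T) = 20.885 · e^((0.0561 − 0.0088) × 24/12)
= 20.885 · e^0.094600 = 20.885 × 1.099219
F = 22.957 MXN per USD

22.957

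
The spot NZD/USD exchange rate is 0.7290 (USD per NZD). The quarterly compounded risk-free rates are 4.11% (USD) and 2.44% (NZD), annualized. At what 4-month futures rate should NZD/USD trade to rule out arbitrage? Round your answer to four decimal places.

By covered interest parity, F = S · (1+r_USD/4)^(4T) / (1+r_NZD/4)^(4T)
= 0.7290 × 1.013723 / 1.008142 = 0.7290 × 1.005536
F = 0.7330 USD per NZD

0.7330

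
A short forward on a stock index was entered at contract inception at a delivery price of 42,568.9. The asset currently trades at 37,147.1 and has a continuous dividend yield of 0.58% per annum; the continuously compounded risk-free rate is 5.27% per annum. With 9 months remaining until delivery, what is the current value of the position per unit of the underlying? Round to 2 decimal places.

Current fair forward for the remaining 9 months: F = S·e^((r − q)·T), (r − q) = 0.0527 − 0.0058 = 0.0469
F = 37147.1 · e^(0.0469 × 9/12) = 37147.1 × 1.03580096 = 38477.0018
Value of long forward = (F − K)·e^(−rT) = (38477.0018 − 42568.9) · e^(−0.0527·9/12)
= -4091.8982 × 0.96124592 = -3933.32
Short position value = −(long value) = 3933.32

3933.32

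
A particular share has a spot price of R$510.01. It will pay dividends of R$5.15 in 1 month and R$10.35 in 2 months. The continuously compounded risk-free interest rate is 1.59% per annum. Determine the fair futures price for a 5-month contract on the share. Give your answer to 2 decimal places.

PV(dividends) I = 5.15·e^(−0.0159·1/12) + 10.35·e^(−0.0159·2/12)
I = 5.1432 + 10.3226 = 15.4658
F = (S − I)·e^(rT) = (510.01 − 15.4658) · e^(0.0159·5/12)
= 494.5442 · e^0.006625 = 494.5442 × 1.006647 = R$497.83

R$497.83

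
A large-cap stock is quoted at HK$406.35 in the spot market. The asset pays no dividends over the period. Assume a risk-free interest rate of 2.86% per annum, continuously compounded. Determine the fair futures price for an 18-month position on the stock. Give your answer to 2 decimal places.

HK$424.16

F = S·e^(rT) = 406.35 · e^(0.0286 × 18/12)
= 406.35 · e^0.042900 = 406.35 × 1.043834
F = HK$424.16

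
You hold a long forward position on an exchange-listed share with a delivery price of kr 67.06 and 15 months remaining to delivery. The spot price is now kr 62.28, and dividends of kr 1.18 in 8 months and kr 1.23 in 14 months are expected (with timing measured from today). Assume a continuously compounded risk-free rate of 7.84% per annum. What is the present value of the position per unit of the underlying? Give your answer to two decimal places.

-kr 0.76

PV(remaining dividends) I = 1.18·e^(−0.0784·8/12) + 1.23·e^(−0.0784·14/12) = 2.2424
Current forward F = (S − I)·e^(rT) = (62.28 − 2.2424)·e^(0.0784·15/12) = 60.0376 × 1.102963 = 66.2193
Value (long) = (F − K)·e^(−rT) = (66.2193 − 67.06) × 0.906649 = -0.7622
Value = -kr 0.76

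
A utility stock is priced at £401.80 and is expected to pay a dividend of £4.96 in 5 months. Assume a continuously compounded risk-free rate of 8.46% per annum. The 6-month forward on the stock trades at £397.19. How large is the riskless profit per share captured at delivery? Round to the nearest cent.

PV(dividends) I = 4.96·e^(−0.0846·5/12) = 4.7882
Fair forward F* = (S − I)·e^(rT) = (401.80 − 4.7882)·e^0.042300 = 397.0118 × 1.043207 = 414.1655
Market £397.19 < fair 414.1655: forward underpriced → reverse cash-and-carry (short the stock, invest proceeds at r, pay the dividends, go long the forward).
Profit at T = |F_mkt − F*| = |397.19 − 414.1655| = £16.98 per share

£16.98 per share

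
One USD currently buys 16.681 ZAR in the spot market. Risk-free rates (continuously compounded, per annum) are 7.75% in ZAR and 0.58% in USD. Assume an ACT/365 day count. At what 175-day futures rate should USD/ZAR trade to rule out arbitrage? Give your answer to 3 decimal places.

17.264

F = S·e^((r_ZAR − r_USD)T) = 16.681 · e^((0.0775 − 0.0058) × 175/365)
= 16.681 · e^0.034377 = 16.681 × 1.034975
F = 17.264 ZAR per USD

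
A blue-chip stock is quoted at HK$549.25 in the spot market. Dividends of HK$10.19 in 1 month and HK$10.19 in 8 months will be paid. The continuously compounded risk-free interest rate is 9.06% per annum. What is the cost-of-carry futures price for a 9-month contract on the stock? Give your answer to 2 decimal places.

PV(dividends) I = 10.19·e^(−0.0906·1/12) + 10.19·e^(−0.0906·8/12)
I = 10.1134 + 9.5927 = 19.7061
F = (S − I)·e^(rT) = (549.25 − 19.7061) · e^(0.0906·9/12)
= 529.5439 · e^0.067950 = 529.5439 × 1.070312 = HK$566.78

HK$566.78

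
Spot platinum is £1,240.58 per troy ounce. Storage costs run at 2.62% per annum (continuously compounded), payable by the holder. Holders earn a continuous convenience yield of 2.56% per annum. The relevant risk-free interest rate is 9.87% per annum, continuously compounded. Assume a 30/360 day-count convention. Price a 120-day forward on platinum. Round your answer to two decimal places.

Net carry = r + u − y = 0.0987 + 0.0262 − 0.0256 = 0.0993
F = S·e^((r+u−y)T) = 1240.58 · e^(0.0993 × 120/360) = 1240.58 · e^0.03310000
= 1240.58 × 1.03365390 = £1,282.33 per troy ounce

£1,282.33 per troy ounce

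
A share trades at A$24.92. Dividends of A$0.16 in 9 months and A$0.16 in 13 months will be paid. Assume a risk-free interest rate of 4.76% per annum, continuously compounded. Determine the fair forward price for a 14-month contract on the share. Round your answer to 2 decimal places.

A$26.02

PV(dividends) I = 0.16·e^(−0.0476·9/12) + 0.16·e^(−0.0476·13/12)
I = 0.1544 + 0.1520 = 0.3064
F = (S − I)·e^(rT) = (24.92 − 0.3064) · e^(0.0476·14/12)
= 24.6136 · e^0.055533 = 24.6136 × 1.057104 = A$26.02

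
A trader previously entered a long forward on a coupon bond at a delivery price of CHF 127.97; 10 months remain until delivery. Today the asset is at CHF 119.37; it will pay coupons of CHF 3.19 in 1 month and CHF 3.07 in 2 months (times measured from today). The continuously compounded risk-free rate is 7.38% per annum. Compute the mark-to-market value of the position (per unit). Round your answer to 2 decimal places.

-CHF 7.17

PV(remaining coupons) I = 3.19·e^(−0.0738·1/12) + 3.07·e^(−0.0738·2/12) = 6.2029
Current forward F = (S − I)·e^(rT) = (119.37 − 6.2029)·e^(0.0738·10/12) = 113.1671 × 1.063430 = 120.3453
Value (long) = (F − K)·e^(−rT) = (120.3453 − 127.97) × 0.940353 = -7.1699
Value = -CHF 7.17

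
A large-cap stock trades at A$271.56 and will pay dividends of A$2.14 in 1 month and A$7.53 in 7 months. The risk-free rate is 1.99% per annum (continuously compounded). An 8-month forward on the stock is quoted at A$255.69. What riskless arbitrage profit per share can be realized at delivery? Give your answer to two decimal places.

A$9.79 per share

PV(dividends) I = 2.14·e^(−0.0199·1/12) + 7.53·e^(−0.0199·7/12) = 9.5795
Fair forward F* = (S − I)·e^(rT) = (271.56 − 9.5795)·e^0.013267 = 261.9805 × 1.013355 = 265.4792
Market A$255.69 < fair 265.4792: forward underpriced → reverse cash-and-carry (short the stock, invest proceeds at r, pay the dividends, go long the forward).
Profit at T = |F_mkt − F*| = |255.69 − 265.4792| = A$9.79 per share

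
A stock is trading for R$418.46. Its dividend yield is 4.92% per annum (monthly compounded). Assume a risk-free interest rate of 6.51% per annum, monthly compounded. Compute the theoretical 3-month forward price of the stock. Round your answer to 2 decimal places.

F = S · (1+r/12)^(12T) / (1+q/12)^(12T)
= 418.46 × 1.016363 / 1.012350 = 418.46 × 1.003964
F = R$420.12

R$420.12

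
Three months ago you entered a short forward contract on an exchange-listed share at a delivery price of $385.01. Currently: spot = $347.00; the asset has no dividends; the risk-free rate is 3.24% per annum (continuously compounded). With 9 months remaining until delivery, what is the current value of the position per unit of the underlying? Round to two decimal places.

Current fair forward for the remaining 9 months: F = S·e^(r·T), r = 0.0324
F = 347.00 · e^(0.0324 × 9/12) = 347.00 × 1.024598 = 355.5355
Value of long forward = (F − K)·e^(−rT) = (355.5355 − 385.01) · e^(−0.0324·9/12)
= -29.4745 × 0.975993 = -28.77
Short position value = −(long value) = $28.77

$28.77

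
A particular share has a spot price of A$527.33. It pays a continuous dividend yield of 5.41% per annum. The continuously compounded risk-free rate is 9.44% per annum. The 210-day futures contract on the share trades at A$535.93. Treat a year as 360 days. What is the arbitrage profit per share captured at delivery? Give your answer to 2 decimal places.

Fair futures: F* = S·e^(carry·T), with carry = (r − q) = 0.0944 − 0.0541 = 0.0403
F* = 527.33 · e^(0.0403 × 210/360) = 527.33 · e^0.023508 = 527.33 × 1.023786 = A$539.8731
Market A$535.93 < fair A$539.8731: forward underpriced → reverse cash-and-carry (short spot, go long the forward).
At maturity, profit = |F_mkt − F*| = |535.93 − 539.8731| = A$3.94 per share

A$3.94 per share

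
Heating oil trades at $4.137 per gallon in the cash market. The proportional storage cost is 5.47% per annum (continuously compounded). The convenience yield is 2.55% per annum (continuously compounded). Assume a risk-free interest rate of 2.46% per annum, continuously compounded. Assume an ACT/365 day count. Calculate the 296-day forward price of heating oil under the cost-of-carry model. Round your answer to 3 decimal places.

Net carry = r + u − y = 0.0246 + 0.0547 − 0.0255 = 0.0538
F = S·e^((r+u−y)T) = 4.137 · e^(0.0538 × 296/365) = 4.137 · e^0.043630
= 4.137 × 1.044596 = $4.321 per gallon

$4.321 per gallon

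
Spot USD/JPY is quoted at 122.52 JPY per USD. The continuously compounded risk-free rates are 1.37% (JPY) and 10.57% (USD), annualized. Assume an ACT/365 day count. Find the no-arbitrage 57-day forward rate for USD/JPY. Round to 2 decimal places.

F = S·e^((r_JPY − r_USD)T) = 122.52 · e^((0.0137 − 0.1057) × 57/365)
= 122.52 · e^-0.014367 = 122.52 × 0.985736
F = 120.77 JPY per USD

120.77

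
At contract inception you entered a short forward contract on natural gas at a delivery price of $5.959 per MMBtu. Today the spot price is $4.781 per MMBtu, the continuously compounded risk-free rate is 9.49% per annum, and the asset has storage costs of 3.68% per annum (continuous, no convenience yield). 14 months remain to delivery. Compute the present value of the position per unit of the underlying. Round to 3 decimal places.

$0.344 per MMBtu

Current fair forward for the remaining 14 months: F = S·e^((r + u)·T), (r + u) = 0.0949 + 0.0368 = 0.1317
F = 4.781 · e^(0.1317 × 14/12) = 4.781 × 1.166083 = 5.5750
Value of long forward = (F − K)·e^(−rT) = (5.5750 − 5.959) · e^(−0.0949·14/12)
= -0.3840 × 0.895192 = -0.344
Short position value = −(long value) = $0.344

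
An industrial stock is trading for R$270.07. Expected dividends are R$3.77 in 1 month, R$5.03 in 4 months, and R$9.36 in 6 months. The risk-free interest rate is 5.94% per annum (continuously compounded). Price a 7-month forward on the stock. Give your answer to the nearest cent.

PV(dividends) I = 3.77·e^(−0.0594·1/12) + 5.03·e^(−0.0594·4/12) + 9.36·e^(−0.0594·6/12)
I = 3.7514 + 4.9314 + 9.0861 = 17.7689
F = (S − I)·e^(rT) = (270.07 − 17.7689) · e^(0.0594·7/12)
= 252.3011 · e^0.034650 = 252.3011 × 1.035257 = R$261.20

R$261.20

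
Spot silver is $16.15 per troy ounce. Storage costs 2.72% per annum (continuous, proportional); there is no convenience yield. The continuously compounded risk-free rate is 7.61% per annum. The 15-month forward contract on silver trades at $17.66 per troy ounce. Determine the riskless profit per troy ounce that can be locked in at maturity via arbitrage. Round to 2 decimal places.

$0.72 per troy ounce

Fair forward: F* = S·e^(carry·T), with carry = (r + u) = 0.0761 + 0.0272 = 0.1033
F* = 16.15 · e^(0.1033 × 15/12) = 16.15 · e^0.129125 = 16.15 × 1.137832 = $18.3760
Market $17.66 < fair $18.3760: forward underpriced → reverse cash-and-carry (short spot, go long the forward).
At maturity, profit = |F_mkt − F*| = |17.66 − 18.3760| = $0.72 per troy ounce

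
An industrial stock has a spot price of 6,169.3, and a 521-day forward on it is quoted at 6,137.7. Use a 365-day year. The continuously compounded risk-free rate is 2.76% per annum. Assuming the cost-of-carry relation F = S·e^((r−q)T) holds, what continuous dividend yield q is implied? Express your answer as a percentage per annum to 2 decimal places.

From F = S·e^((r−q)T): (r − q) = ln(F/S)/T
ln(6137.7/6169.3) = ln(0.994878) = -0.005135
(r − q) = -0.005135 / (521/365) = -0.003597
q = r − ln(F/S)/T = 0.0276 + 0.003597 = 0.031197
q = 3.12%

3.12%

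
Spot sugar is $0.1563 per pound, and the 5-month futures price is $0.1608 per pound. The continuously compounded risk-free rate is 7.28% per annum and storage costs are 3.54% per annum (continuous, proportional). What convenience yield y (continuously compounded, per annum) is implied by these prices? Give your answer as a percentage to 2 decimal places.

4.01%

F = S·e^((r+u−y)T) ⇒ (r+u−y) = ln(F/S)/T
ln(0.1608/0.1563) = 0.028384; /T ⇒ 0.068122
y = r + u − ln(F/S)/T = 0.0728 + 0.0354 − 0.068122 = 0.040078
y = 4.01%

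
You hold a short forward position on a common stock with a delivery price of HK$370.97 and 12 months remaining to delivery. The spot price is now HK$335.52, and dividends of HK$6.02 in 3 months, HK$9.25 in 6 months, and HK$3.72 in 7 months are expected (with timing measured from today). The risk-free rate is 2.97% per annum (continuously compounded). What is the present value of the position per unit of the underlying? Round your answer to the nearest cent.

HK$43.34

PV(remaining dividends) I = 6.02·e^(−0.0297·3/12) + 9.25·e^(−0.0297·6/12) + 3.72·e^(−0.0297·7/12) = 18.7452
Current forward F = (S − I)·e^(rT) = (335.52 − 18.7452)·e^(0.0297·12/12) = 316.7748 × 1.030145 = 326.3240
Value (long) = (F − K)·e^(−rT) = (326.3240 − 370.97) × 0.970737 = -43.3395
Short position value = −(long value) = HK$43.34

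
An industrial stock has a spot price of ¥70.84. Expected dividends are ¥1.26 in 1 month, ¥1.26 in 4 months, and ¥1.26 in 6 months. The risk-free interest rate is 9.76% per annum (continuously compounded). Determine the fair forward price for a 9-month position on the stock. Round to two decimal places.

PV(dividends) I = 1.26·e^(−0.0976·1/12) + 1.26·e^(−0.0976·4/12) + 1.26·e^(−0.0976·6/12)
I = 1.2498 + 1.2197 + 1.2000 = 3.6695
F = (S − I)·e^(rT) = (70.84 − 3.6695) · e^(0.0976·9/12)
= 67.1705 · e^0.073200 = 67.1705 × 1.075946 = ¥72.27

¥72.27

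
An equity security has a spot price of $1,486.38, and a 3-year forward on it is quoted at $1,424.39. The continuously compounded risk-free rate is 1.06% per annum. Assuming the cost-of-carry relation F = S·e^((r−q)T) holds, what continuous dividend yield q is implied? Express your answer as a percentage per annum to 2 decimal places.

From F = S·e^((r−q)T): (r − q) = ln(F/S)/T
ln(1424.39/1486.38) = ln(0.958295) = -0.042600
(r − q) = -0.042600 / (3) = -0.014200
q = r − ln(F/S)/T = 0.0106 + 0.014200 = 0.024800
q = 2.48%

2.48%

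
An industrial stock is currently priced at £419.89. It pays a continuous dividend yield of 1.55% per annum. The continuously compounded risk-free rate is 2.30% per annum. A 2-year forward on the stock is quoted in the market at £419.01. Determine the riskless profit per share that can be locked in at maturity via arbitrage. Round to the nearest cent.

£7.23 per share

Fair forward: F* = S·e^(carry·T), with carry = (r − q) = 0.0230 − 0.0155 = 0.0075
F* = 419.89 · e^(0.0075 × 2) = 419.89 · e^0.015000 = 419.89 × 1.015113 = £426.2358
Market £419.01 < fair £426.2358: forward underpriced → reverse cash-and-carry (short spot, go long the forward).
At maturity, profit = |F_mkt − F*| = |419.01 − 426.2358| = £7.23 per share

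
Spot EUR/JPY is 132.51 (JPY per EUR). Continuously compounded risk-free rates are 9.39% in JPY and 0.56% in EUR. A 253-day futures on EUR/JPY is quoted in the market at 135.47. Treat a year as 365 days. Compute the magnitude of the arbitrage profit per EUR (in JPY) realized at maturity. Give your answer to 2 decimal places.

5.40 per EUR (in JPY)

Fair futures: F* = S·e^(carry·T), with carry = (r_JPY − r_EUR) = 0.0939 − 0.0056 = 0.0883
F* = 132.51 · e^(0.0883 × 253/365) = 132.51 · e^0.061205 = 132.51 × 1.063117 = 140.8736
Market 135.47 < fair 140.8736: forward underpriced → reverse cash-and-carry (short spot, go long the forward).
At maturity, profit = |F_mkt − F*| = |135.47 − 140.8736| = 5.40 per EUR (in JPY)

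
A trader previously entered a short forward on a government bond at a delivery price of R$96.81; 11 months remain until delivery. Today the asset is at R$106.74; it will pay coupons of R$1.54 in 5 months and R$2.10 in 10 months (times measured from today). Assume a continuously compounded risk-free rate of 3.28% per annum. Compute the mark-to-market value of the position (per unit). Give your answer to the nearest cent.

-R$9.23

PV(remaining coupons) I = 1.54·e^(−0.0328·5/12) + 2.10·e^(−0.0328·10/12) = 3.5625
Current forward F = (S − I)·e^(rT) = (106.74 − 3.5625)·e^(0.0328·11/12) = 103.1775 × 1.030523 = 106.3268
Value (long) = (F − K)·e^(−rT) = (106.3268 − 96.81) × 0.970381 = 9.2349
Short position value = −(long value) = -R$9.23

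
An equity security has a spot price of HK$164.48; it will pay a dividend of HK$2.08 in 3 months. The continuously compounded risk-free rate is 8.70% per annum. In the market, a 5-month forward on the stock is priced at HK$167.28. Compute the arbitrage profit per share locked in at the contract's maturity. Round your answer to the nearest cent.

HK$1.16 per share

PV(dividends) I = 2.08·e^(−0.0870·3/12) = 2.0352
Fair forward F* = (S − I)·e^(rT) = (164.48 − 2.0352)·e^0.036250 = 162.4448 × 1.036915 = 168.4414
Market HK$167.28 < fair 168.4414: forward underpriced → reverse cash-and-carry (short the stock, invest proceeds at r, pay the dividends, go long the forward).
Profit at T = |F_mkt − F*| = |167.28 − 168.4414| = HK$1.16 per share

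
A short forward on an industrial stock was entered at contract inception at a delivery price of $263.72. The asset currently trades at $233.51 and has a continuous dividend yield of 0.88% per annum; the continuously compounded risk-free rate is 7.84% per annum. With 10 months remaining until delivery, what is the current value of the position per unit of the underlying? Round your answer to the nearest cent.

Current fair forward for the remaining 10 months: F = S·e^((r − q)·T), (r − q) = 0.0784 − 0.0088 = 0.0696
F = 233.51 · e^(0.0696 × 10/12) = 233.51 × 1.059715 = 247.4540
Value of long forward = (F − K)·e^(−rT) = (247.4540 − 263.72) · e^(−0.0784·10/12)
= -16.2660 × 0.936755 = -15.24
Short position value = −(long value) = $15.24

$15.24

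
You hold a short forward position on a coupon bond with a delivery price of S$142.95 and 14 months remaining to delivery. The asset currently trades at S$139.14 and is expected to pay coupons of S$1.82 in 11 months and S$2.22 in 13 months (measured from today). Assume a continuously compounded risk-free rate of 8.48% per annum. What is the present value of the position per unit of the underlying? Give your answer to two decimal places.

PV(remaining coupons) I = 1.82·e^(−0.0848·11/12) + 2.22·e^(−0.0848·13/12) = 3.7090
Current forward F = (S − I)·e^(rT) = (139.14 − 3.7090)·e^(0.0848·14/12) = 135.4310 × 1.103993 = 149.5149
Value (long) = (F − K)·e^(−rT) = (149.5149 − 142.95) × 0.905803 = 5.9465
Short position value = −(long value) = -S$5.95

-S$5.95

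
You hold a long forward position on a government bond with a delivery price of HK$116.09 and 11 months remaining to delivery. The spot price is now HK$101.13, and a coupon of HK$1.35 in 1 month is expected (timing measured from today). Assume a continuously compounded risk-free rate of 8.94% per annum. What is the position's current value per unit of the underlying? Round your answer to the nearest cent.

-HK$7.17

PV(remaining coupons) I = 1.35·e^(−0.0894·1/12) = 1.3400
Current forward F = (S − I)·e^(rT) = (101.13 − 1.3400)·e^(0.0894·11/12) = 99.7900 × 1.085402 = 108.3123
Value (long) = (F − K)·e^(−rT) = (108.3123 − 116.09) × 0.921318 = -7.1657
Value = -HK$7.17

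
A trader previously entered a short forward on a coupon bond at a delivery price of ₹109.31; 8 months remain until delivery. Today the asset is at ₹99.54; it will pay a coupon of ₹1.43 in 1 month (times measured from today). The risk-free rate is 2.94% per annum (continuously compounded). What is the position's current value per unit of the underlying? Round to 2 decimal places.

PV(remaining coupons) I = 1.43·e^(−0.0294·1/12) = 1.4265
Current forward F = (S − I)·e^(rT) = (99.54 − 1.4265)·e^(0.0294·8/12) = 98.1135 × 1.019793 = 100.0555
Value (long) = (F − K)·e^(−rT) = (100.0555 − 109.31) × 0.980591 = -9.0749
Short position value = −(long value) = ₹9.07

₹9.07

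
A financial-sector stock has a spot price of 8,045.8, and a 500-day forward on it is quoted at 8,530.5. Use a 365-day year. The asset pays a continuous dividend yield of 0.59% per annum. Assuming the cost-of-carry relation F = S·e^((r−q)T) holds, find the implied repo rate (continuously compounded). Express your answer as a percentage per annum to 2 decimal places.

From F = S·e^((r−q)T): (r − q) = ln(F/S)/T
ln(8530.5/8045.8) = ln(1.060243) = 0.058498
(r − q) = 0.058498 / (500/365) = 0.042704
r = ln(F/S)/T + q = 0.042704 + 0.0059 = 0.048604
r = 4.86%

4.86%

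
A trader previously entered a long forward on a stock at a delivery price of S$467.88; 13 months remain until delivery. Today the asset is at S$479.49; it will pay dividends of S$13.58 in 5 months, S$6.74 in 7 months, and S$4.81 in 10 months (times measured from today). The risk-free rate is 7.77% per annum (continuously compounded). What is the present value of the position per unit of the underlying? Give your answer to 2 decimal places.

PV(remaining dividends) I = 13.58·e^(−0.0777·5/12) + 6.74·e^(−0.0777·7/12) + 4.81·e^(−0.0777·10/12) = 24.0971
Current forward F = (S − I)·e^(rT) = (479.49 − 24.0971)·e^(0.0777·13/12) = 455.3929 × 1.087819 = 495.3850
Value (long) = (F − K)·e^(−rT) = (495.3850 − 467.88) × 0.919270 = 25.2845
Value = S$25.28

S$25.28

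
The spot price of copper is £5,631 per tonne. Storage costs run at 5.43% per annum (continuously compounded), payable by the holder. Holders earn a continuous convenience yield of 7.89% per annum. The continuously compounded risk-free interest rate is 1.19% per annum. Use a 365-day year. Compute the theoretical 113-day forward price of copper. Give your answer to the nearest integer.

£5,609 per tonne

Net carry = r + u − y = 0.0119 + 0.0543 − 0.0789 = -0.0127
F = S·e^((r+u−y)T) = 5631 · e^(-0.0127 × 113/365) = 5631 · e^-0.003932
= 5631 × 0.996076 = £5,609 per tonne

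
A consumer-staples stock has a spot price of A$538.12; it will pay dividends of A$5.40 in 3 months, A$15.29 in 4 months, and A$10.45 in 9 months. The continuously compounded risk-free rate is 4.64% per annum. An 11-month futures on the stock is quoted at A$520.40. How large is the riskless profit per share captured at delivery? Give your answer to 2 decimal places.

A$9.29 per share

PV(dividends) I = 5.40·e^(−0.0464·3/12) + 15.29·e^(−0.0464·4/12) + 10.45·e^(−0.0464·9/12) = 30.4857
Fair futures F* = (S − I)·e^(rT) = (538.12 − 30.4857)·e^0.042533 = 507.6343 × 1.043450 = 529.6910
Market A$520.40 < fair 529.6910: forward underpriced → reverse cash-and-carry (short the stock, invest proceeds at r, pay the dividends, go long the forward).
Profit at T = |F_mkt − F*| = |520.40 − 529.6910| = A$9.29 per share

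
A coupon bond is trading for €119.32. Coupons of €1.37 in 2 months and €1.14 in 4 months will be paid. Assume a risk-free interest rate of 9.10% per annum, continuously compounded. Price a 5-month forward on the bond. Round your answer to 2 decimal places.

€121.38

PV(coupons) I = 1.37·e^(−0.0910·2/12) + 1.14·e^(−0.0910·4/12)
I = 1.3494 + 1.1059 = 2.4553
F = (S − I)·e^(rT) = (119.32 − 2.4553) · e^(0.0910·5/12)
= 116.8647 · e^0.037917 = 116.8647 × 1.038645 = €121.38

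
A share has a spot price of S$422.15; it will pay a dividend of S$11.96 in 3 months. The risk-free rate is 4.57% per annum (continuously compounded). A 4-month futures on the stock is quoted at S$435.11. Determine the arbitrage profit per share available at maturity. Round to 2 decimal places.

S$18.49 per share

PV(dividends) I = 11.96·e^(−0.0457·3/12) = 11.8241
Fair futures F* = (S − I)·e^(rT) = (422.15 − 11.8241)·e^0.015233 = 410.3259 × 1.015350 = 416.6244
Market S$435.11 > fair 416.6244: forward overpriced → cash-and-carry (borrow at r, buy the stock and collect the dividends, short the forward).
Profit at T = |F_mkt − F*| = |435.11 − 416.6244| = S$18.49 per share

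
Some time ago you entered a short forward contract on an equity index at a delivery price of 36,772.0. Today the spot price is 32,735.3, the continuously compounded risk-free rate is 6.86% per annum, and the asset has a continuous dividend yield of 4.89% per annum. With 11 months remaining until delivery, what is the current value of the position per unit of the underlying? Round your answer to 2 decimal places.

3230.52

Current fair forward for the remaining 11 months: F = S·e^((r − q)·T), (r − q) = 0.0686 − 0.0489 = 0.0197
F = 32735.3 · e^(0.0197 × 11/12) = 32735.3 × 1.01822237 = 33331.8147
Value of long forward = (F − K)·e^(−rT) = (33331.8147 − 36772.0) · e^(−0.0686·11/12)
= -3440.1853 × 0.93905302 = -3230.52
Short position value = −(long value) = 3230.52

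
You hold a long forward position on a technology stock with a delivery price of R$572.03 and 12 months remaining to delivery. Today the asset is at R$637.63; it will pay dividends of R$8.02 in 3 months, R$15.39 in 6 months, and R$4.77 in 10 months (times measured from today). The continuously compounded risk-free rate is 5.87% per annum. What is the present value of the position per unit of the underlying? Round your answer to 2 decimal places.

R$70.82

PV(remaining dividends) I = 8.02·e^(−0.0587·3/12) + 15.39·e^(−0.0587·6/12) + 4.77·e^(−0.0587·10/12) = 27.3903
Current forward F = (S − I)·e^(rT) = (637.63 − 27.3903)·e^(0.0587·12/12) = 610.2397 × 1.060457 = 647.1330
Value (long) = (F − K)·e^(−rT) = (647.1330 − 572.03) × 0.942990 = 70.8214
Value = R$70.82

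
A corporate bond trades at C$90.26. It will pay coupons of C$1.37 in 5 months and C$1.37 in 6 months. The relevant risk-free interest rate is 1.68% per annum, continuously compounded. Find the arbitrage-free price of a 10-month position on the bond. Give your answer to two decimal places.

C$88.78

PV(coupons) I = 1.37·e^(−0.0168·5/12) + 1.37·e^(−0.0168·6/12)
I = 1.3604 + 1.3585 = 2.7189
F = (S − I)·e^(rT) = (90.26 − 2.7189) · e^(0.0168·10/12)
= 87.5411 · e^0.014000 = 87.5411 × 1.014098 = C$88.78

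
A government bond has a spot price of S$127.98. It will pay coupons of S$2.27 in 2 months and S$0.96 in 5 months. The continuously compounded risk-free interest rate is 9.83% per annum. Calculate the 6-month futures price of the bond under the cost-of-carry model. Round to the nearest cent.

S$131.11

PV(coupons) I = 2.27·e^(−0.0983·2/12) + 0.96·e^(−0.0983·5/12)
I = 2.2331 + 0.9215 = 3.1546
F = (S − I)·e^(rT) = (127.98 − 3.1546) · e^(0.0983·6/12)
= 124.8254 · e^0.049150 = 124.8254 × 1.050378 = S$131.11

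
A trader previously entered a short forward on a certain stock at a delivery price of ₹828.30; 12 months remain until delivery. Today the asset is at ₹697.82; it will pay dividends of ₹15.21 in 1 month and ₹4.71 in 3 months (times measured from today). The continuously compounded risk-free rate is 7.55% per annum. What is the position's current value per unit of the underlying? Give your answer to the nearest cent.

PV(remaining dividends) I = 15.21·e^(−0.0755·1/12) + 4.71·e^(−0.0755·3/12) = 19.7365
Current forward F = (S − I)·e^(rT) = (697.82 − 19.7365)·e^(0.0755·12/12) = 678.0835 × 1.078423 = 731.2608
Value (long) = (F − K)·e^(−rT) = (731.2608 − 828.30) × 0.927280 = -89.9825
Short position value = −(long value) = ₹89.98

₹89.98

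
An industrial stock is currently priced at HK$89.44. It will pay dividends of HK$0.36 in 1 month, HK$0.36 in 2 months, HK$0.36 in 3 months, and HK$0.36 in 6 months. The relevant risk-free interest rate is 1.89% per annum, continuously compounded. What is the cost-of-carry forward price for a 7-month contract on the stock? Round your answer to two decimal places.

PV(dividends) I = 0.36·e^(−0.0189·1/12) + 0.36·e^(−0.0189·2/12) + 0.36·e^(−0.0189·3/12) + 0.36·e^(−0.0189·6/12)
I = 0.3594 + 0.3589 + 0.3583 + 0.3566 = 1.4332
F = (S − I)·e^(rT) = (89.44 − 1.4332) · e^(0.0189·7/12)
= 88.0068 · e^0.011025 = 88.0068 × 1.011086 = HK$88.98

HK$88.98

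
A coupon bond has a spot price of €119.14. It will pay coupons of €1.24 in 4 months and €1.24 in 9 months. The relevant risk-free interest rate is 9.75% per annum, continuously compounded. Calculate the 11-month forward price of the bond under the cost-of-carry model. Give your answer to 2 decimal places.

€127.71

PV(coupons) I = 1.24·e^(−0.0975·4/12) + 1.24·e^(−0.0975·9/12)
I = 1.2003 + 1.1526 = 2.3529
F = (S − I)·e^(rT) = (119.14 − 2.3529) · e^(0.0975·11/12)
= 116.7871 · e^0.089375 = 116.7871 × 1.093491 = €127.71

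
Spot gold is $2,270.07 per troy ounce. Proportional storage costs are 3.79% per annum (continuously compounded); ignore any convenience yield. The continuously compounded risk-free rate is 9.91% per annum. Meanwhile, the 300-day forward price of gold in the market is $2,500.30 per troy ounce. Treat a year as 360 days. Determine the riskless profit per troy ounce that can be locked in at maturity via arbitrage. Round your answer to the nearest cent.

Fair forward: F* = S·e^(carry·T), with carry = (r + u) = 0.0991 + 0.0379 = 0.1370
F* = 2270.07 · e^(0.1370 × 300/360) = 2270.07 · e^0.11416667 = 2270.07 × 1.12093894 = $2544.6099
Market $2500.30 < fair $2544.6099: forward underpriced → reverse cash-and-carry (short spot, go long the forward).
At maturity, profit = |F_mkt − F*| = |2500.30 − 2544.6099| = $44.31 per troy ounce

$44.31 per troy ounce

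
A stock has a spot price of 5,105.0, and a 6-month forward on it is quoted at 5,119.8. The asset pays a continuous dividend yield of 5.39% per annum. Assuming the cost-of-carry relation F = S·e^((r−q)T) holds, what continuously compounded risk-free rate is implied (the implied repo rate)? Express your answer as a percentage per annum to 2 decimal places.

5.97%

From F = S·e^((r−q)T): (r − q) = ln(F/S)/T
ln(5119.8/5105.0) = ln(1.002899) = 0.002895
(r − q) = 0.002895 / (6/12) = 0.005790
r = ln(F/S)/T + q = 0.005790 + 0.0539 = 0.059690
r = 5.97%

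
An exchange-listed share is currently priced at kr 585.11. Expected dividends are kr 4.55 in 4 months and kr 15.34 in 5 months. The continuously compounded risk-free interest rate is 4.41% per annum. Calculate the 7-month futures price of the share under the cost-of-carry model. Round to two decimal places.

PV(dividends) I = 4.55·e^(−0.0441·4/12) + 15.34·e^(−0.0441·5/12)
I = 4.4836 + 15.0607 = 19.5443
F = (S − I)·e^(rT) = (585.11 − 19.5443) · e^(0.0441·7/12)
= 565.5657 · e^0.025725 = 565.5657 × 1.026059 = kr 580.30

kr 580.30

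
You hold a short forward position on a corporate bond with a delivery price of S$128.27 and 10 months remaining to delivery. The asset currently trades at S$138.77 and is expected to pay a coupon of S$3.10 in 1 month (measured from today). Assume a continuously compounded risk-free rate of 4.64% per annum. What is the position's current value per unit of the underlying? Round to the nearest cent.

PV(remaining coupons) I = 3.10·e^(−0.0464·1/12) = 3.0880
Current forward F = (S − I)·e^(rT) = (138.77 − 3.0880)·e^(0.0464·10/12) = 135.6820 × 1.039424 = 141.0311
Value (long) = (F − K)·e^(−rT) = (141.0311 − 128.27) × 0.962071 = 12.2771
Short position value = −(long value) = -S$12.28

-S$12.28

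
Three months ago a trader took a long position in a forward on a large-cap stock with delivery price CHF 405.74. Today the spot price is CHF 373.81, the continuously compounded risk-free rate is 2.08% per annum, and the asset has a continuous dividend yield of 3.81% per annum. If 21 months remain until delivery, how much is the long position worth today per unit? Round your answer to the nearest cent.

Current fair forward for the remaining 21 months: F = S·e^((r − q)·T), (r − q) = 0.0208 − 0.0381 = -0.0173
F = 373.81 · e^(-0.0173 × 21/12) = 373.81 × 0.970179 = 362.6626
Value of long forward = (F − K)·e^(−rT) = (362.6626 − 405.74) · e^(−0.0208·21/12)
= -43.0774 × 0.964255 = -41.54

-CHF 41.54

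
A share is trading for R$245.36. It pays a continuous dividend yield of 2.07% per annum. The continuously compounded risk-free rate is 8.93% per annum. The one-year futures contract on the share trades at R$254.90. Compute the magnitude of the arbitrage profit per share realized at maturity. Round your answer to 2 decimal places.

Fair futures: F* = S·e^(carry·T), with carry = (r − q) = 0.0893 − 0.0207 = 0.0686
F* = 245.36 · e^(0.0686 × 12/12) = 245.36 · e^0.068600 = 245.36 × 1.071008 = R$262.7825
Market R$254.90 < fair R$262.7825: forward underpriced → reverse cash-and-carry (short spot, go long the forward).
At maturity, profit = |F_mkt − F*| = |254.90 − 262.7825| = R$7.88 per share

R$7.88 per share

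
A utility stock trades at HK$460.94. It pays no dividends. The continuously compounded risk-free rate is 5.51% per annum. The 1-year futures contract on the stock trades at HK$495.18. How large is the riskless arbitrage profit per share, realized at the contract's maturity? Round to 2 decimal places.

Fair futures: F* = S·e^(carry·T), with carry = r = 0.0551
F* = 460.94 · e^(0.0551 × 1) = 460.94 · e^0.055100 = 460.94 × 1.056646 = HK$487.0504
Market HK$495.18 > fair HK$487.0504: forward overpriced → cash-and-carry (buy spot, short the forward).
At maturity, profit = |F_mkt − F*| = |495.18 − 487.0504| = HK$8.13 per share

HK$8.13 per share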